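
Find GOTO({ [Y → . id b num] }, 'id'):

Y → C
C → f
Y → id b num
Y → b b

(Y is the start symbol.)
{ [Y → id . b num] }

GOTO(I, 'id') = CLOSURE({ [A → αX.β] : [A → α.Xβ] ∈ I, X = 'id' })

Items with dot before 'id', with the dot advanced:
  [Y → . id b num] → [Y → id . b num]
Closure adds nothing (no advanced item has the dot before a non-terminal).

GOTO = { [Y → id . b num] }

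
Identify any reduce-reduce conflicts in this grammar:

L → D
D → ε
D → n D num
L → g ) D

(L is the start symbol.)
Augment with L' → L and build the canonical LR(0) collection (I0 = CLOSURE({[L' → . L]}), then GOTO on every symbol after a dot until no new states appear). It has 9 states:
  I0: { [D → . n D num], [D → .], [L → . D], [L → . g ) D], [L' → . L] }  — shift, reduce
  I1: { [L → D .] }  — reduce
  I2: { [L' → L .] }  — accept
  I3: { [L → g . ) D] }  — shift
  I4: { [D → . n D num], [D → .], [D → n . D num] }  — shift, reduce
  I5: { [D → n D . num] }  — shift
  I6: { [D → n D num .] }  — reduce
  I7: { [D → . n D num], [D → .], [L → g ) . D] }  — shift, reduce
  I8: { [L → g ) D .] }  — reduce

No state contains more than one complete item.

Answer: No reduce-reduce conflicts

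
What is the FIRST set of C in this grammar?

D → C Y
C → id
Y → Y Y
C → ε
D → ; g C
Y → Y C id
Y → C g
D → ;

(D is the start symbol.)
{ 'id', ε }

To compute FIRST(C), examine every production with C on the left-hand side, reading each right-hand side left to right until a non-nullable symbol is reached.

From C → id:
  - id is a terminal: add 'id' and stop
From C → ε:
  - ε-production, so ε ∈ FIRST(C)

Collecting: FIRST(C) = { 'id', ε }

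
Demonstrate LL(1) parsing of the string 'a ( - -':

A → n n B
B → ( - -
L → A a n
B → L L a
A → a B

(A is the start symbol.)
LL(1) parsing maintains a stack (initially the start symbol over $) and the input. At each step: if the stack top is a terminal, match it against the current input token; if it is a non-terminal N, replace it with the RHS of M[N, lookahead] (the unique production whose predict set contains the lookahead).

Stack is shown with the top on the left.

Stack    Input      Action
--------------------------
A $      a ( - - $  output A → a B
a B $    a ( - - $  match 'a'
B $      ( - - $    output B → ( - -
( - - $  ( - - $    match '('
- - $    - - $      match '-'
- $      - $        match '-'
$        $          accept

The string is accepted.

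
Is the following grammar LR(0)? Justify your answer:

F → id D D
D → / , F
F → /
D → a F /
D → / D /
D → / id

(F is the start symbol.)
Yes, the grammar is LR(0)

A grammar is LR(0) if no state in the canonical LR(0) collection has:
  - both a shift item (dot before a terminal) and a complete item (shift-reduce conflict), or
  - two or more complete items (reduce-reduce conflict; the accept item [F' → F .] counts as a complete item here).

Augment with F' → F and build the canonical LR(0) collection (I0 = CLOSURE({[F' → . F]}), then GOTO on every symbol after a dot until no new states appear). It has 15 states:
  I0: { [F → . /], [F → . id D D], [F' → . F] }  — shift
  I1: { [F → / .] }  — reduce
  I2: { [F' → F .] }  — accept
  I3: { [D → . / , F], [D → . / D /], [D → . / id], [D → . a F /], [F → id . D D] }  — shift
  I4: { [D → . / , F], [D → . / D /], [D → . / id], [D → . a F /], [D → / . , F], [D → / . D /], [D → / . id] }  — shift
  I5: { [D → . / , F], [D → . / D /], [D → . / id], [D → . a F /], [F → id D . D] }  — shift
  I6: { [D → a . F /], [F → . /], [F → . id D D] }  — shift
  I7: { [D → a F . /] }  — shift
  I8: { [D → a F / .] }  — reduce
  I9: { [F → id D D .] }  — reduce
  I10: { [D → / , . F], [F → . /], [F → . id D D] }  — shift
  I11: { [D → / D . /] }  — shift
  I12: { [D → / id .] }  — reduce
  I13: { [D → / D / .] }  — reduce
  I14: { [D → / , F .] }  — reduce

Every state is either a pure shift/goto state or contains exactly one complete item and nothing to shift — no conflicts. The grammar is LR(0).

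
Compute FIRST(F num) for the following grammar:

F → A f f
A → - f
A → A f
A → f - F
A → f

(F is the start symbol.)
FIRST sets of the non-terminals involved (from the grammar, by fixed-point iteration):
  FIRST(F) = { '-', 'f' }

To compute FIRST(F num), process the symbols left to right:
Symbol F is a non-terminal. Add FIRST(F) \ {ε} = { '-', 'f' }
F is not nullable (ε ∉ FIRST(F)), so stop here.
FIRST(F num) = { '-', 'f' }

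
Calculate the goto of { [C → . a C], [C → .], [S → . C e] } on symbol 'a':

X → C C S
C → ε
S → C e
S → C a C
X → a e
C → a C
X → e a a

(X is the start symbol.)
GOTO(I, 'a') = CLOSURE({ [A → αX.β] : [A → α.Xβ] ∈ I, X = 'a' })

Items with dot before 'a', with the dot advanced:
  [C → . a C] → [C → a . C]
Closure of the advanced items:
  [C → a . C] has the dot before C: add [C → .], [C → . a C]

GOTO = { [C → . a C], [C → .], [C → a . C] }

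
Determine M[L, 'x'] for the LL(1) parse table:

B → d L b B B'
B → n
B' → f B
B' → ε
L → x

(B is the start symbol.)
To find M[L, 'x'], we find productions for L where 'x' is in the predict set (PREDICT(N → α) = (FIRST(α) \ {ε}) ∪ (FOLLOW(N) if α ⇒* ε)).

L → x: PREDICT = { 'x' }
  'x' is in predict set, so this production goes in M[L, 'x']

M[L, 'x'] = L → x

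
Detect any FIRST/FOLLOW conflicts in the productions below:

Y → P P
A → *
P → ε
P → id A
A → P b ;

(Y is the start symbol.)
Yes. P → id A with FOLLOW(P) on { 'id' }

Nullable non-terminals: P, Y.

P: nullable alternative(s) P → ε; FOLLOW(P) = { $, 'b', 'id' }
  P → ε: FIRST \ {ε} = { } — this is the only nullable alternative, skip
  P → id A: FIRST \ {ε} = { 'id' } — overlaps FOLLOW(P) on { 'id' }: CONFLICT
Y has a nullable alternative but only one production, so nothing to check.

A has no nullable alternative, so no FIRST/FOLLOW check is needed there.

So the grammar has 1 FIRST/FOLLOW conflict (marked CONFLICT above).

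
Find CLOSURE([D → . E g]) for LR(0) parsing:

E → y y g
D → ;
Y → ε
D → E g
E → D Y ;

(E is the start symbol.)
Start with: [D → . E g]
  [D → . E g] has the dot before E: add [E → . y y g], [E → . D Y ;]
  [E → . D Y ;] has the dot before D: add [D → . ;]
No further items can be added.

CLOSURE = { [D → . ;], [D → . E g], [E → . D Y ;], [E → . y y g] }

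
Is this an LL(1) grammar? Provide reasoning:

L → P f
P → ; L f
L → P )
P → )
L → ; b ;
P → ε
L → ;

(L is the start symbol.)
No. Predict set conflict for L: { ')', ';' }

A grammar is LL(1) if for each non-terminal N with multiple productions, the predict sets of those productions are pairwise disjoint, where PREDICT(N → α) = (FIRST(α) \ {ε}) ∪ (FOLLOW(N) if α ⇒* ε).

Relevant sets:
  FIRST(P) = { ')', ';', ε }
  FOLLOW(P) = { ')', 'f' }

For L:
  PREDICT(L → P f) = { ')', ';', 'f' }
  PREDICT(L → P ')') = { ')', ';' }
  PREDICT(L → ';' b ';') = { ';' }
  PREDICT(L → ';') = { ';' }
For P:
  PREDICT(P → ';' L f) = { ';' }
  PREDICT(P → ')') = { ')' }
  PREDICT(P → ε) = { ')', 'f' }

Conflict found: Predict set conflict for L: { ')', ';' }
The grammar is NOT LL(1).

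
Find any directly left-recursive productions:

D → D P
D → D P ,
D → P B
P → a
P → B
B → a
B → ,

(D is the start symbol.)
Yes, D is left-recursive

Direct left recursion occurs when N → N α for some non-terminal N (the right-hand side begins with the left-hand side itself).

D → D P: LEFT RECURSIVE (starts with D)
D → D P ,: LEFT RECURSIVE (starts with D)
D → P B: starts with P
P → a: starts with a
P → B: starts with B
B → a: starts with a
B → ,: starts with ','

The grammar has direct left recursion on: D.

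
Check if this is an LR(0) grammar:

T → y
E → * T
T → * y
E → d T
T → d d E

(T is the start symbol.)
Yes, the grammar is LR(0)

Augment with T' → T and build the canonical LR(0) collection (I0 = CLOSURE({[T' → . T]}), then GOTO on every symbol after a dot until no new states appear). It has 12 states:
  I0: { [T → . * y], [T → . d d E], [T → . y], [T' → . T] }  — shift
  I1: { [T → * . y] }  — shift
  I2: { [T' → T .] }  — accept
  I3: { [T → d . d E] }  — shift
  I4: { [T → y .] }  — reduce
  I5: { [E → . * T], [E → . d T], [T → d d . E] }  — shift
  I6: { [E → * . T], [T → . * y], [T → . d d E], [T → . y] }  — shift
  I7: { [T → d d E .] }  — reduce
  I8: { [E → d . T], [T → . * y], [T → . d d E], [T → . y] }  — shift
  I9: { [E → d T .] }  — reduce
  I10: { [E → * T .] }  — reduce
  I11: { [T → * y .] }  — reduce

Every state is either a pure shift/goto state or contains exactly one complete item and nothing to shift — no conflicts. The grammar is LR(0).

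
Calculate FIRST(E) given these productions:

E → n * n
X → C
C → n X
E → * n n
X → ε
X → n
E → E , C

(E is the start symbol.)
To compute FIRST(E), examine every production with E on the left-hand side, reading each right-hand side left to right until a non-nullable symbol is reached.

From E → n * n:
  - n is a terminal: add 'n' and stop
From E → * n n:
  - '*' is a terminal: add '*' and stop
From E → E , C:
  - E is the symbol being defined: contributes nothing new
    E is not nullable, so stop

Collecting: FIRST(E) = { '*', 'n' }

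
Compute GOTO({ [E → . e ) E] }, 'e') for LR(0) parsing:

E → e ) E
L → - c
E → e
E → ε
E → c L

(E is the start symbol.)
GOTO(I, 'e') = CLOSURE({ [A → αX.β] : [A → α.Xβ] ∈ I, X = 'e' })

Items with dot before 'e', with the dot advanced:
  [E → . e ) E] → [E → e . ) E]
Closure adds nothing (no advanced item has the dot before a non-terminal).

GOTO = { [E → e . ) E] }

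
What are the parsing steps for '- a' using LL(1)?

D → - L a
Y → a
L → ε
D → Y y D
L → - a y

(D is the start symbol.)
LL(1) parsing maintains a stack (initially the start symbol over $) and the input. At each step: if the stack top is a terminal, match it against the current input token; if it is a non-terminal N, replace it with the RHS of M[N, lookahead] (the unique production whose predict set contains the lookahead).

Stack is shown with the top on the left.

Stack    Input  Action
----------------------
D $      - a $  output D → - L a
- L a $  - a $  match '-'
L a $    a $    output L → ε
a $      a $    match 'a'
$        $      accept

The string is accepted.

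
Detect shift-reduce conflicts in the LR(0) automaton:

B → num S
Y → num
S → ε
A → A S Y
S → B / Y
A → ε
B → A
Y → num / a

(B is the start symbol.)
Yes — I0: [A → .] vs [B → . num S]; I1: [A → .] vs [B → . num S]; I3: [A → .] vs [B → . num S]; I8: [Y → num .] vs [Y → num . / a]

Augment with B' → B and build the canonical LR(0) collection (I0 = CLOSURE({[B' → . B]}), then GOTO on every symbol after a dot until no new states appear). It has 13 states:
  I0: { [A → . A S Y], [A → .], [B → . A], [B → . num S], [B' → . B] }  — shift, reduce
  I1: { [A → . A S Y], [A → .], [A → A . S Y], [B → . A], [B → . num S], [B → A .], [S → . B / Y], [S → .] }  — shift, 3 reduces
  I2: { [B' → B .] }  — accept
  I3: { [A → . A S Y], [A → .], [B → . A], [B → . num S], [B → num . S], [S → . B / Y], [S → .] }  — shift, 2 reduces
  I4: { [S → B . / Y] }  — shift
  I5: { [B → num S .] }  — reduce
  I6: { [S → B / . Y], [Y → . num / a], [Y → . num] }  — shift
  I7: { [S → B / Y .] }  — reduce
  I8: { [Y → num . / a], [Y → num .] }  — shift, reduce
  I9: { [Y → num / . a] }  — shift
  I10: { [Y → num / a .] }  — reduce
  I11: { [A → A S . Y], [Y → . num / a], [Y → . num] }  — shift
  I12: { [A → A S Y .] }  — reduce

I0 contains reduce item [A → .] and shift item [B → . num S] — shift-reduce conflict.
I1 contains reduce items [A → .], [B → A .], [S → .] and shift item [B → . num S] — shift-reduce conflict.
I3 contains reduce items [A → .], [S → .] and shift item [B → . num S] — shift-reduce conflict.
I8 contains reduce item [Y → num .] and shift item [Y → num . / a] — shift-reduce conflict.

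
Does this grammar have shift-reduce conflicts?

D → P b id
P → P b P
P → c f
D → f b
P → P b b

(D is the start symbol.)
Yes — I8: [P → P b P .] vs [P → P . b P]

A shift-reduce conflict occurs when an LR(0) state has both:
  - a complete (reduce) item [A → α .] (dot at the end), and
  - a shift item [B → β . c γ] (dot before a terminal).

Augment with D' → D and build the canonical LR(0) collection (I0 = CLOSURE({[D' → . D]}), then GOTO on every symbol after a dot until no new states appear). It has 12 states:
  I0: { [D → . P b id], [D → . f b], [D' → . D], [P → . P b P], [P → . P b b], [P → . c f] }  — shift
  I1: { [D' → D .] }  — accept
  I2: { [D → P . b id], [P → P . b P], [P → P . b b] }  — shift
  I3: { [P → c . f] }  — shift
  I4: { [D → f . b] }  — shift
  I5: { [D → f b .] }  — reduce
  I6: { [P → c f .] }  — reduce
  I7: { [D → P b . id], [P → . P b P], [P → . P b b], [P → . c f], [P → P b . P], [P → P b . b] }  — shift
  I8: { [P → P . b P], [P → P . b b], [P → P b P .] }  — shift, reduce
  I9: { [P → P b b .] }  — reduce
  I10: { [D → P b id .] }  — reduce
  I11: { [P → . P b P], [P → . P b b], [P → . c f], [P → P b . P], [P → P b . b] }  — shift

I8 contains reduce item [P → P b P .] and shift items [P → P . b P], [P → P . b b] — shift-reduce conflict.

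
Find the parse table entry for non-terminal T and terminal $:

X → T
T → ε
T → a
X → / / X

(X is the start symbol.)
T → ε

To find M[T, $], we find productions for T where $ is in the predict set (PREDICT(N → α) = (FIRST(α) \ {ε}) ∪ (FOLLOW(N) if α ⇒* ε)).

Relevant sets:
  FOLLOW(T) = { $ }

T → ε: PREDICT = { $ }
  $ is in predict set, so this production goes in M[T, $]
T → a: PREDICT = { 'a' }

M[T, $] = T → ε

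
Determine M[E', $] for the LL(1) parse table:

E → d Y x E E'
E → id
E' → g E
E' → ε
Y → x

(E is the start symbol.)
To find M[E', $], we find productions for E' where $ is in the predict set (PREDICT(N → α) = (FIRST(α) \ {ε}) ∪ (FOLLOW(N) if α ⇒* ε)).

Relevant sets:
  FOLLOW(E') = { $, 'g' }

E' → g E: PREDICT = { 'g' }
E' → ε: PREDICT = { $, 'g' }
  $ is in predict set, so this production goes in M[E', $]

M[E', $] = E' → ε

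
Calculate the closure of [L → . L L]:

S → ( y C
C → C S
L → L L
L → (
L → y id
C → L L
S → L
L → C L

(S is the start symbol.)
To compute CLOSURE, for each item [A → α.Bβ] where B is a non-terminal, add [B → .γ] for all productions B → γ; repeat for the newly added items until nothing changes.

Start with: [L → . L L]
  [L → . L L] has the dot before L: add [L → . (], [L → . y id], [L → . C L]
  [L → . C L] has the dot before C: add [C → . C S], [C → . L L]
No further items can be added.

CLOSURE = { [C → . C S], [C → . L L], [L → . (], [L → . C L], [L → . L L], [L → . y id] }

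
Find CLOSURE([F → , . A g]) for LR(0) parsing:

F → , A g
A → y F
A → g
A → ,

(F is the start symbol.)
To compute CLOSURE, for each item [A → α.Bβ] where B is a non-terminal, add [B → .γ] for all productions B → γ; repeat for the newly added items until nothing changes.

Start with: [F → , . A g]
  [F → , . A g] has the dot before A: add [A → . y F], [A → . g], [A → . ,]
No further items can be added.

CLOSURE = { [A → . ,], [A → . g], [A → . y F], [F → , . A g] }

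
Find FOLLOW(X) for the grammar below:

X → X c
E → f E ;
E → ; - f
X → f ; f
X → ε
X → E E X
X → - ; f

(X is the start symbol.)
{ $, 'c' }

To compute FOLLOW(X), find every occurrence of X on a right-hand side N → α X β: add FIRST(β) \ {ε}, and if β is empty or nullable also add FOLLOW(N). Iterate to a fixed point.

X is the start symbol, so $ ∈ FOLLOW(X).
In X → X c: X is followed by c, add FIRST(c) \ {ε} = { 'c' }
In X → E E X: X is at the end; this adds FOLLOW(X) to itself — nothing new

Taking the union: FOLLOW(X) = { $, 'c' }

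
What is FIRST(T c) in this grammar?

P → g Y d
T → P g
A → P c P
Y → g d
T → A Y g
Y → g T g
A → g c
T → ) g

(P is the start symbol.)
{ ')', 'g' }

FIRST sets of the non-terminals involved (from the grammar, by fixed-point iteration):
  FIRST(T) = { ')', 'g' }

To compute FIRST(T c), process the symbols left to right:
Symbol T is a non-terminal. Add FIRST(T) \ {ε} = { ')', 'g' }
T is not nullable (ε ∉ FIRST(T)), so stop here.
FIRST(T c) = { ')', 'g' }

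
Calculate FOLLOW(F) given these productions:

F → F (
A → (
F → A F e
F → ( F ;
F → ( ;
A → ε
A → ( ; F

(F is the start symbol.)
F is the start symbol, so $ ∈ FOLLOW(F).
In F → F (: F is followed by '(', add FIRST('(') \ {ε} = { '(' }
In F → A F e: F is followed by e, add FIRST(e) \ {ε} = { 'e' }
In F → ( F ;: F is followed by ';', add FIRST(';') \ {ε} = { ';' }
In A → ( ; F: F is at the end, add FOLLOW(A)

The FOLLOW sets referred to above (computed the same way, to a fixed point):
  FOLLOW(A) = { '(' }

Taking the union: FOLLOW(F) = { $, '(', ';', 'e' }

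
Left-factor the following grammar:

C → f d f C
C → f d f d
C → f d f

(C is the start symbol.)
Left-factoring transforms A → αβ₁ | αβ₂ into A → αA' and A' → β₁ | β₂
(α is the longest common prefix among the alternatives). Repeat until
no nonterminal has two alternatives with a common prefix.

Round 1: C has alternatives sharing prefix 'f d f'. Introduce C': C → f d f C'
  Add: C' → C
  Add: C' → d
  Add: C' → ε

No remaining common prefixes — done.

Resulting grammar:
C → f d f C'
C' → C
C' → d
C' → ε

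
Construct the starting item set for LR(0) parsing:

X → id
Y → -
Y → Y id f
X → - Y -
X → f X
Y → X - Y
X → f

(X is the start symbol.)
{ [X → . - Y -], [X → . f X], [X → . f], [X → . id], [X' → . X] }

First, augment the grammar with X' → X
I₀ = CLOSURE({ [X' → . X] }):
  [X' → . X] has the dot before X: add [X → . id], [X → . - Y -], [X → . f X], [X → . f]
No further items can be added.

I₀ = { [X → . - Y -], [X → . f X], [X → . f], [X → . id], [X' → . X] }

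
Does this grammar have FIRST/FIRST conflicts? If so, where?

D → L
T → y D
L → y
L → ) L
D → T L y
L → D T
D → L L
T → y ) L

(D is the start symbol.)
A FIRST/FIRST conflict occurs when two productions N → α and N → β for the same non-terminal have FIRST(α) ∩ FIRST(β) ≠ ∅ (with ε ∈ FIRST of a nullable right-hand side, so two nullable alternatives also conflict).

FIRST sets of the non-terminals at (or reachable through a nullable prefix from) the front of some alternative:
  FIRST(L) = { ')', 'y' }
  FIRST(T) = { 'y' }
  FIRST(D) = { ')', 'y' }

Productions for D:
  D → L: FIRST = { ')', 'y' }
  D → T L y: FIRST = { 'y' }
  D → L L: FIRST = { ')', 'y' }
Productions for T:
  T → y D: FIRST = { 'y' }
  T → y ) L: FIRST = { 'y' }
Productions for L:
  L → y: FIRST = { 'y' }
  L → ) L: FIRST = { ')' }
  L → D T: FIRST = { ')', 'y' }

Conflict for D: D → L and D → T L y
  Overlap: { 'y' }
Conflict for D: D → L and D → L L
  Overlap: { ')', 'y' }
Conflict for D: D → T L y and D → L L
  Overlap: { 'y' }
Conflict for T: T → y D and T → y ) L
  Overlap: { 'y' }
Conflict for L: L → y and L → D T
  Overlap: { 'y' }
Conflict for L: L → ) L and L → D T
  Overlap: { ')' }

Answer: Yes. D → L / D → T L y on { 'y' }; D → L / D → L L on { ')', 'y' }; D → T L y / D → L L on { 'y' }; T → y D / T → y ')' L on { 'y' }; L → y / L → D T on { 'y' }; L → ')' L / L → D T on { ')' }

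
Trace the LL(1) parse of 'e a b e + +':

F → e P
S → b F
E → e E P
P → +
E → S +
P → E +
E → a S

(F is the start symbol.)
LL(1) parsing maintains a stack (initially the start symbol over $) and the input. At each step: if the stack top is a terminal, match it against the current input token; if it is a non-terminal N, replace it with the RHS of M[N, lookahead] (the unique production whose predict set contains the lookahead).

Stack is shown with the top on the left.

Stack    Input          Action
------------------------------
F $      e a b e + + $  output F → e P
e P $    e a b e + + $  match 'e'
P $      a b e + + $    output P → E +
E + $    a b e + + $    output E → a S
a S + $  a b e + + $    match 'a'
S + $    b e + + $      output S → b F
b F + $  b e + + $      match 'b'
F + $    e + + $        output F → e P
e P + $  e + + $        match 'e'
P + $    + + $          output P → +
+ + $    + + $          match '+'
+ $      + $            match '+'
$        $              accept

The string is accepted.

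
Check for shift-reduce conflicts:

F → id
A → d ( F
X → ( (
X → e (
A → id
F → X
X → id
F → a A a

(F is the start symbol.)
A shift-reduce conflict occurs when an LR(0) state has both:
  - a complete (reduce) item [A → α .] (dot at the end), and
  - a shift item [B → β . c γ] (dot before a terminal).

Augment with F' → F and build the canonical LR(0) collection (I0 = CLOSURE({[F' → . F]}), then GOTO on every symbol after a dot until no new states appear). It has 15 states:
  I0: { [F → . X], [F → . a A a], [F → . id], [F' → . F], [X → . ( (], [X → . e (], [X → . id] }  — shift
  I1: { [X → ( . (] }  — shift
  I2: { [F' → F .] }  — accept
  I3: { [F → X .] }  — reduce
  I4: { [A → . d ( F], [A → . id], [F → a . A a] }  — shift
  I5: { [X → e . (] }  — shift
  I6: { [F → id .], [X → id .] }  — 2 reduces
  I7: { [X → e ( .] }  — reduce
  I8: { [F → a A . a] }  — shift
  I9: { [A → d . ( F] }  — shift
  I10: { [A → id .] }  — reduce
  I11: { [A → d ( . F], [F → . X], [F → . a A a], [F → . id], [X → . ( (], [X → . e (], [X → . id] }  — shift
  I12: { [A → d ( F .] }  — reduce
  I13: { [F → a A a .] }  — reduce
  I14: { [X → ( ( .] }  — reduce

No state contains both a complete item and a shift item.

Answer: No shift-reduce conflicts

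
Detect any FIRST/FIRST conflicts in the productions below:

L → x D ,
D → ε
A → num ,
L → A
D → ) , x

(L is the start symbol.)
A FIRST/FIRST conflict occurs when two productions N → α and N → β for the same non-terminal have FIRST(α) ∩ FIRST(β) ≠ ∅ (with ε ∈ FIRST of a nullable right-hand side, so two nullable alternatives also conflict).

FIRST sets of the non-terminals at (or reachable through a nullable prefix from) the front of some alternative:
  FIRST(A) = { 'num' }

Productions for L:
  L → x D ,: FIRST = { 'x' }
  L → A: FIRST = { 'num' }
Productions for D:
  D → ε: FIRST = { ε }
  D → ) , x: FIRST = { ')' }
A has only one production, so no FIRST/FIRST conflict is possible there.

All alternatives of each non-terminal have pairwise disjoint FIRST sets.

Answer: No FIRST/FIRST conflicts.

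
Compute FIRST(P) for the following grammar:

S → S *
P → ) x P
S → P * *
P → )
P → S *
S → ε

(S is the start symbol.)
FIRST sets of the other non-terminals involved (by the same procedure, iterated to a fixed point):
  FIRST(S) = { ')', '*', ε }

From P → ) x P:
  - ')' is a terminal: add ')' and stop
From P → ):
  - ')' is a terminal: add ')' and stop
From P → S *:
  - S is a non-terminal: add FIRST(S) \ {ε} = { ')', '*' }
    S is nullable, so continue to the next symbol
  - '*' is a terminal: add '*' and stop

Collecting: FIRST(P) = { ')', '*' }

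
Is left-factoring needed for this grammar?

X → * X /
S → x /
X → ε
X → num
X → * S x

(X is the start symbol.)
Yes, X has productions with common prefix '*'

Left-factoring is needed when two productions for the same non-terminal
share a common prefix on the right-hand side.

Productions for X:
  X → * X /
  X → ε
  X → num
  X → * S x

Found common prefix '*' in productions for X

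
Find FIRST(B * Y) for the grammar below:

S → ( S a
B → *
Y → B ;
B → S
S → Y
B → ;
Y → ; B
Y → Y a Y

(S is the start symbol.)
{ '(', '*', ';' }

FIRST sets of the non-terminals involved (from the grammar, by fixed-point iteration):
  FIRST(B) = { '(', '*', ';' }

To compute FIRST(B * Y), process the symbols left to right:
Symbol B is a non-terminal. Add FIRST(B) \ {ε} = { '(', '*', ';' }
B is not nullable (ε ∉ FIRST(B)), so stop here.
FIRST(B * Y) = { '(', '*', ';' }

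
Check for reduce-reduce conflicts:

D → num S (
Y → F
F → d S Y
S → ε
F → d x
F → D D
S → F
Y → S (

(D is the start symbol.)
Yes — I9: [S → F .] vs [Y → F .]

A reduce-reduce conflict occurs when an LR(0) state has two complete items [A → α .] and [B → β .] — both call for a reduction, and with no lookahead the parser cannot choose between them.

Augment with D' → D and build the canonical LR(0) collection (I0 = CLOSURE({[D' → . D]}), then GOTO on every symbol after a dot until no new states appear). It has 15 states:
  I0: { [D → . num S (], [D' → . D] }  — shift
  I1: { [D' → D .] }  — accept
  I2: { [D → . num S (], [D → num . S (], [F → . D D], [F → . d S Y], [F → . d x], [S → . F], [S → .] }  — shift, reduce
  I3: { [D → . num S (], [F → D . D] }  — shift
  I4: { [S → F .] }  — reduce
  I5: { [D → num S . (] }  — shift
  I6: { [D → . num S (], [F → . D D], [F → . d S Y], [F → . d x], [F → d . S Y], [F → d . x], [S → . F], [S → .] }  — shift, reduce
  I7: { [D → . num S (], [F → . D D], [F → . d S Y], [F → . d x], [F → d S . Y], [S → . F], [S → .], [Y → . F], [Y → . S (] }  — shift, reduce
  I8: { [F → d x .] }  — reduce
  I9: { [S → F .], [Y → F .] }  — 2 reduces
  I10: { [Y → S . (] }  — shift
  I11: { [F → d S Y .] }  — reduce
  I12: { [Y → S ( .] }  — reduce
  I13: { [D → num S ( .] }  — reduce
  I14: { [F → D D .] }  — reduce

I9 contains complete items [S → F .], [Y → F .] — reduce-reduce conflict.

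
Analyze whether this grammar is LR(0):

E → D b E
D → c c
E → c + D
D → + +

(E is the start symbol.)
Yes, the grammar is LR(0)

Augment with E' → E and build the canonical LR(0) collection (I0 = CLOSURE({[E' → . E]}), then GOTO on every symbol after a dot until no new states appear). It has 12 states:
  I0: { [D → . + +], [D → . c c], [E → . D b E], [E → . c + D], [E' → . E] }  — shift
  I1: { [D → + . +] }  — shift
  I2: { [E → D . b E] }  — shift
  I3: { [E' → E .] }  — accept
  I4: { [D → c . c], [E → c . + D] }  — shift
  I5: { [D → . + +], [D → . c c], [E → c + . D] }  — shift
  I6: { [D → c c .] }  — reduce
  I7: { [E → c + D .] }  — reduce
  I8: { [D → c . c] }  — shift
  I9: { [D → . + +], [D → . c c], [E → . D b E], [E → . c + D], [E → D b . E] }  — shift
  I10: { [E → D b E .] }  — reduce
  I11: { [D → + + .] }  — reduce

Every state is either a pure shift/goto state or contains exactly one complete item and nothing to shift — no conflicts. The grammar is LR(0).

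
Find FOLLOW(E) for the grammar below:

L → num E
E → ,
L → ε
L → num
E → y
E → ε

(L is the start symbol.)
{ $ }

To compute FOLLOW(E), find every occurrence of E on a right-hand side N → α E β: add FIRST(β) \ {ε}, and if β is empty or nullable also add FOLLOW(N). Iterate to a fixed point.

In L → num E: E is at the end, add FOLLOW(L)

The FOLLOW sets referred to above (computed the same way, to a fixed point):
  FOLLOW(L) = { $ }

Taking the union: FOLLOW(E) = { $ }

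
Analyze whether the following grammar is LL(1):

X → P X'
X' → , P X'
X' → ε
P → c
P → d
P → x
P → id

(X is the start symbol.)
A grammar is LL(1) if for each non-terminal N with multiple productions, the predict sets of those productions are pairwise disjoint, where PREDICT(N → α) = (FIRST(α) \ {ε}) ∪ (FOLLOW(N) if α ⇒* ε).

Relevant sets:
  FOLLOW(X') = { $ }

For X':
  PREDICT(X' → ',' P X') = { ',' }
  PREDICT(X' → ε) = { $ }
For P:
  PREDICT(P → c) = { 'c' }
  PREDICT(P → d) = { 'd' }
  PREDICT(P → x) = { 'x' }
  PREDICT(P → id) = { 'id' }
X has a single production, so nothing to check there.

All predict sets are disjoint. The grammar IS LL(1).

Answer: Yes, the grammar is LL(1).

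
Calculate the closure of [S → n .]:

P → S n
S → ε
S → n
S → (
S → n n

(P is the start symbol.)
{ [S → n .] }

To compute CLOSURE, for each item [A → α.Bβ] where B is a non-terminal, add [B → .γ] for all productions B → γ; repeat for the newly added items until nothing changes.

Start with: [S → n .]
The dot is at the end, so nothing is added.

CLOSURE = { [S → n .] }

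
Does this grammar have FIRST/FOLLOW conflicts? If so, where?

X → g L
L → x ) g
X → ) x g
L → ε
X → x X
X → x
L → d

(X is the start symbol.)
Nullable non-terminals: L.

L: nullable alternative(s) L → ε; FOLLOW(L) = { $ }
  L → x ) g: FIRST \ {ε} = { 'x' } — disjoint from FOLLOW(L)
  L → ε: FIRST \ {ε} = { } — this is the only nullable alternative, skip
  L → d: FIRST \ {ε} = { 'd' } — disjoint from FOLLOW(L)

X has no nullable alternative, so no FIRST/FOLLOW check is needed there.

No FIRST/FOLLOW conflicts found.

Answer: No FIRST/FOLLOW conflicts.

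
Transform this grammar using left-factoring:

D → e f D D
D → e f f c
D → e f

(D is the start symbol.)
Left-factoring transforms A → αβ₁ | αβ₂ into A → αA' and A' → β₁ | β₂
(α is the longest common prefix among the alternatives). Repeat until
no nonterminal has two alternatives with a common prefix.

Round 1: D has alternatives sharing prefix 'e f'. Introduce D': D → e f D'
  Add: D' → D D
  Add: D' → f c
  Add: D' → ε

No remaining common prefixes — done.

Resulting grammar:
D → e f D'
D' → D D
D' → f c
D' → ε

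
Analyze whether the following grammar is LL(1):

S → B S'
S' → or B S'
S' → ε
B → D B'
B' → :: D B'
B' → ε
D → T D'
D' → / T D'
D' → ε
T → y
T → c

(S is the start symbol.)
Yes, the grammar is LL(1).

A grammar is LL(1) if for each non-terminal N with multiple productions, the predict sets of those productions are pairwise disjoint, where PREDICT(N → α) = (FIRST(α) \ {ε}) ∪ (FOLLOW(N) if α ⇒* ε).

Relevant sets:
  FOLLOW(S') = { $ }
  FOLLOW(B') = { $, 'or' }
  FOLLOW(D') = { $, '::', 'or' }

For S':
  PREDICT(S' → or B S') = { 'or' }
  PREDICT(S' → ε) = { $ }
For B':
  PREDICT(B' → :: D B') = { '::' }
  PREDICT(B' → ε) = { $, 'or' }
For D':
  PREDICT(D' → '/' T D') = { '/' }
  PREDICT(D' → ε) = { $, '::', 'or' }
For T:
  PREDICT(T → y) = { 'y' }
  PREDICT(T → c) = { 'c' }
S, B, D have a single production, so nothing to check there.

All predict sets are disjoint. The grammar IS LL(1).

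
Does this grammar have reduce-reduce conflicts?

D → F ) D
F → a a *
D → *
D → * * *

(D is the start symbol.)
No reduce-reduce conflicts

A reduce-reduce conflict occurs when an LR(0) state has two complete items [A → α .] and [B → β .] — both call for a reduction, and with no lookahead the parser cannot choose between them.

Augment with D' → D and build the canonical LR(0) collection (I0 = CLOSURE({[D' → . D]}), then GOTO on every symbol after a dot until no new states appear). It has 11 states:
  I0: { [D → . * * *], [D → . *], [D → . F ) D], [D' → . D], [F → . a a *] }  — shift
  I1: { [D → * . * *], [D → * .] }  — shift, reduce
  I2: { [D' → D .] }  — accept
  I3: { [D → F . ) D] }  — shift
  I4: { [F → a . a *] }  — shift
  I5: { [F → a a . *] }  — shift
  I6: { [F → a a * .] }  — reduce
  I7: { [D → . * * *], [D → . *], [D → . F ) D], [D → F ) . D], [F → . a a *] }  — shift
  I8: { [D → F ) D .] }  — reduce
  I9: { [D → * * . *] }  — shift
  I10: { [D → * * * .] }  — reduce

No state contains more than one complete item.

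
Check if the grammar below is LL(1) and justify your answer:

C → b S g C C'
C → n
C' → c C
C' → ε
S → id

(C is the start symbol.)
No. Predict set conflict for C': { 'c' }

Relevant sets:
  FOLLOW(C') = { $, 'c' }

For C:
  PREDICT(C → b S g C C') = { 'b' }
  PREDICT(C → n) = { 'n' }
For C':
  PREDICT(C' → c C) = { 'c' }
  PREDICT(C' → ε) = { $, 'c' }
S has a single production, so nothing to check there.

Conflict found: Predict set conflict for C': { 'c' }
The grammar is NOT LL(1).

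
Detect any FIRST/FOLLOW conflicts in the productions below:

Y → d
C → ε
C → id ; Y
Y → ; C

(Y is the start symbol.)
No FIRST/FOLLOW conflicts.

Nullable non-terminals: C.

C: nullable alternative(s) C → ε; FOLLOW(C) = { $ }
  C → ε: FIRST \ {ε} = { } — this is the only nullable alternative, skip
  C → id ; Y: FIRST \ {ε} = { 'id' } — disjoint from FOLLOW(C)

Y has no nullable alternative, so no FIRST/FOLLOW check is needed there.

No FIRST/FOLLOW conflicts found.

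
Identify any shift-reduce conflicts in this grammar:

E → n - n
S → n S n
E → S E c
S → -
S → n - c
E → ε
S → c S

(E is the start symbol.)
Yes — I0: [E → .] vs [E → . n - n]; I3: [E → .] vs [E → . n - n]; I6: [S → - .] vs [E → n - . n]; I9: [S → - .] vs [S → n - . c]

A shift-reduce conflict occurs when an LR(0) state has both:
  - a complete (reduce) item [A → α .] (dot at the end), and
  - a shift item [B → β . c γ] (dot before a terminal).

Augment with E' → E and build the canonical LR(0) collection (I0 = CLOSURE({[E' → . E]}), then GOTO on every symbol after a dot until no new states appear). It has 16 states:
  I0: { [E → . S E c], [E → . n - n], [E → .], [E' → . E], [S → . -], [S → . c S], [S → . n - c], [S → . n S n] }  — shift, reduce
  I1: { [S → - .] }  — reduce
  I2: { [E' → E .] }  — accept
  I3: { [E → . S E c], [E → . n - n], [E → .], [E → S . E c], [S → . -], [S → . c S], [S → . n - c], [S → . n S n] }  — shift, reduce
  I4: { [S → . -], [S → . c S], [S → . n - c], [S → . n S n], [S → c . S] }  — shift
  I5: { [E → n . - n], [S → . -], [S → . c S], [S → . n - c], [S → . n S n], [S → n . - c], [S → n . S n] }  — shift
  I6: { [E → n - . n], [S → - .], [S → n - . c] }  — shift, reduce
  I7: { [S → n S . n] }  — shift
  I8: { [S → . -], [S → . c S], [S → . n - c], [S → . n S n], [S → n . - c], [S → n . S n] }  — shift
  I9: { [S → - .], [S → n - . c] }  — shift, reduce
  I10: { [S → n - c .] }  — reduce
  I11: { [S → n S n .] }  — reduce
  I12: { [E → n - n .] }  — reduce
  I13: { [S → c S .] }  — reduce
  I14: { [E → S E . c] }  — shift
  I15: { [E → S E c .] }  — reduce

I0 contains reduce item [E → .] and shift items [E → . n - n], [S → . -], [S → . c S], [S → . n - c], [S → . n S n] — shift-reduce conflict.
I3 contains reduce item [E → .] and shift items [E → . n - n], [S → . -], [S → . c S], [S → . n - c], [S → . n S n] — shift-reduce conflict.
I6 contains reduce item [S → - .] and shift items [E → n - . n], [S → n - . c] — shift-reduce conflict.
I9 contains reduce item [S → - .] and shift item [S → n - . c] — shift-reduce conflict.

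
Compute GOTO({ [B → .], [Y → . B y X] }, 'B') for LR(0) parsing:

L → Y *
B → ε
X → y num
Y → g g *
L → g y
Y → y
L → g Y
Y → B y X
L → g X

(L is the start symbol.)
{ [Y → B . y X] }

GOTO(I, 'B') = CLOSURE({ [A → αX.β] : [A → α.Xβ] ∈ I, X = 'B' })

Items with dot before 'B', with the dot advanced:
  [Y → . B y X] → [Y → B . y X]
Closure adds nothing (no advanced item has the dot before a non-terminal).

GOTO = { [Y → B . y X] }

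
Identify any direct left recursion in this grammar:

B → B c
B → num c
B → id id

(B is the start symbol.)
B → B c: LEFT RECURSIVE (starts with B)
B → num c: starts with num
B → id id: starts with id

The grammar has direct left recursion on: B.

Answer: Yes, B is left-recursive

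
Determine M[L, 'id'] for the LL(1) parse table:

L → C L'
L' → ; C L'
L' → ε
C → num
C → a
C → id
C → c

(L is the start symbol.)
To find M[L, 'id'], we find productions for L where 'id' is in the predict set (PREDICT(N → α) = (FIRST(α) \ {ε}) ∪ (FOLLOW(N) if α ⇒* ε)).

Relevant sets:
  FIRST(C) = { 'a', 'c', 'id', 'num' }

L → C L': PREDICT = { 'a', 'c', 'id', 'num' }
  'id' is in predict set, so this production goes in M[L, 'id']

M[L, 'id'] = L → C L'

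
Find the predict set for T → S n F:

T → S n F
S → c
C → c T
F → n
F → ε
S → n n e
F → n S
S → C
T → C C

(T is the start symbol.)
PREDICT(T → S n F) = (FIRST(RHS) \ {ε}) ∪ (FOLLOW(T) if ε ∈ FIRST(RHS), i.e. RHS ⇒* ε)
FIRST(S) = { 'c', 'n' }
FIRST(S n F) = { 'c', 'n' }
ε ∉ FIRST(S n F), so FOLLOW(T) is not added.
PREDICT(T → S n F) = { 'c', 'n' }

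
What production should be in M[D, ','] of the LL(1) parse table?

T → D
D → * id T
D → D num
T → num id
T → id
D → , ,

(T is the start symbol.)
To find M[D, ','], we find productions for D where ',' is in the predict set (PREDICT(N → α) = (FIRST(α) \ {ε}) ∪ (FOLLOW(N) if α ⇒* ε)).

Relevant sets:
  FIRST(D) = { '*', ',' }

D → * id T: PREDICT = { '*' }
D → D num: PREDICT = { '*', ',' }
  ',' is in predict set, so this production goes in M[D, ',']
D → , ,: PREDICT = { ',' }
  ',' is in predict set, so this production goes in M[D, ',']

M[D, ','] = D → D num, D → , ,  (a multiply-defined cell — the grammar is not LL(1))

Answer: D → D num, D → , ,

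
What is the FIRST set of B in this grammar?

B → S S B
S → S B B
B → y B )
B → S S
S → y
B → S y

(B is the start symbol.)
To compute FIRST(B), examine every production with B on the left-hand side, reading each right-hand side left to right until a non-nullable symbol is reached.

FIRST sets of the other non-terminals involved (by the same procedure, iterated to a fixed point):
  FIRST(S) = { 'y' }

From B → S S B:
  - S is a non-terminal: add FIRST(S) \ {ε} = { 'y' }
    S is not nullable, so stop
From B → y B ):
  - y is a terminal: add 'y' and stop
From B → S S:
  - S is a non-terminal: add FIRST(S) \ {ε} = { 'y' }
    S is not nullable, so stop
From B → S y:
  - S is a non-terminal: add FIRST(S) \ {ε} = { 'y' }
    S is not nullable, so stop

Collecting: FIRST(B) = { 'y' }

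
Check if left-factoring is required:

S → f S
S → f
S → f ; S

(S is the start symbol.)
Left-factoring is needed when two productions for the same non-terminal
share a common prefix on the right-hand side.

Productions for S:
  S → f S
  S → f
  S → f ; S

Found common prefix 'f' in productions for S

Answer: Yes, S has productions with common prefix 'f'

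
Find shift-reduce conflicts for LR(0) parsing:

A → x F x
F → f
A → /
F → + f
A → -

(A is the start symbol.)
A shift-reduce conflict occurs when an LR(0) state has both:
  - a complete (reduce) item [A → α .] (dot at the end), and
  - a shift item [B → β . c γ] (dot before a terminal).

Augment with A' → A and build the canonical LR(0) collection (I0 = CLOSURE({[A' → . A]}), then GOTO on every symbol after a dot until no new states appear). It has 10 states:
  I0: { [A → . -], [A → . /], [A → . x F x], [A' → . A] }  — shift
  I1: { [A → - .] }  — reduce
  I2: { [A → / .] }  — reduce
  I3: { [A' → A .] }  — accept
  I4: { [A → x . F x], [F → . + f], [F → . f] }  — shift
  I5: { [F → + . f] }  — shift
  I6: { [A → x F . x] }  — shift
  I7: { [F → f .] }  — reduce
  I8: { [A → x F x .] }  — reduce
  I9: { [F → + f .] }  — reduce

No state contains both a complete item and a shift item.

Answer: No shift-reduce conflicts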